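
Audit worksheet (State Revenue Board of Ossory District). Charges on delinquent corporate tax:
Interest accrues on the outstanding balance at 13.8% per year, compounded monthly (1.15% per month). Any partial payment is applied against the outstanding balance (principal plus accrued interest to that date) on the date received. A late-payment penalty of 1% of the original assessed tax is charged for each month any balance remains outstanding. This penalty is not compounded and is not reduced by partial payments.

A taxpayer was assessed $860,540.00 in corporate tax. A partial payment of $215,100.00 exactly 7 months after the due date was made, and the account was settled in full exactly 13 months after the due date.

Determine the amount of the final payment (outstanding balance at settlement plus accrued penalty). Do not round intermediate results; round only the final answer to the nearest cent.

$879,947.92

Balance at month 7: $860,540.0000 × (1 + 0.0115)^7 = $932,249.7422…
After $215,100.00 payment: $932,249.7422… − $215,100.00 = $717,149.7422…
Balance at month 13: $717,149.7422… × (1 + 0.0115)^6 = $768,077.7232…
Penalty: 13 × 1% × $860,540.00 = $111,870.20
Final settlement = outstanding balance + penalty = $768,077.7232… + $111,870.20 = $879,947.92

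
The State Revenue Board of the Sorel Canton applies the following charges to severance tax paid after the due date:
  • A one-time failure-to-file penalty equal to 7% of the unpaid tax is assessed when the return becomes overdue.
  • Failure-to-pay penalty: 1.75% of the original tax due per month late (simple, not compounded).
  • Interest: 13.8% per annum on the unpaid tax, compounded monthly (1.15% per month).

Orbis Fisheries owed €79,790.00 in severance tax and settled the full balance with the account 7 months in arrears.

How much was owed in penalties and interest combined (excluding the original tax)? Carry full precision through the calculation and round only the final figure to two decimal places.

Failure-to-file penalty: 7% × €79,790.00 = €5,585.30
Failure-to-pay penalty: 7 × 1.75% × €79,790.00 = €9,774.28…
Interest: €79,790.00 × ((1 + 0.0115)^7 − 1) = €79,790.00 × 0.0833311… = €6,648.9882…
Penalties + interest = €15,359.5750 + €6,648.9882… = €22,008.56

€22,008.56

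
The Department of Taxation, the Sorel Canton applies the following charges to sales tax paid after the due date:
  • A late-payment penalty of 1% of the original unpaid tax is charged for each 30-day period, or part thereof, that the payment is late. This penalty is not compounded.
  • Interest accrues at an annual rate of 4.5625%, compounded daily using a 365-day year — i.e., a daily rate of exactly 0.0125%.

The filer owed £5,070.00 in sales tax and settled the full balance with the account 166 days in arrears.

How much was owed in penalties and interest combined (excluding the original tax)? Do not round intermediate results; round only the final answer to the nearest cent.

£410.49

Penalty periods: ⌈166/30⌉ = 6; penalty = 6 × 1% × £5,070.00 = £304.20
Interest: £5,070.00 × ((1 + 0.000125)^166 − 1) = £5,070.00 × 0.02096545… = £106.2949…
Penalties + interest = £304.2000 + £106.2949… = £410.49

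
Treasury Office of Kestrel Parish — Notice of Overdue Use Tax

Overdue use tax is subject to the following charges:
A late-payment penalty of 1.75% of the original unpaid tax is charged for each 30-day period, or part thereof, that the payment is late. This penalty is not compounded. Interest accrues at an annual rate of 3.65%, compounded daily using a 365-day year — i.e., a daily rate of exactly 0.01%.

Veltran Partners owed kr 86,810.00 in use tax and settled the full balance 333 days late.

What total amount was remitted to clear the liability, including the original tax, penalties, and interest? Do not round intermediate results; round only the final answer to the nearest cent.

Penalty periods: ⌈333/30⌉ = 12; penalty = 12 × 1.75% × kr 86,810.00 = kr 18,230.10
Interest: kr 86,810.00 × ((1 + 0.0001)^333 − 1) = kr 86,810.00 × 0.03385893… = kr 2,939.2937…
Total = kr 86,810.00 + kr 18,230.1000 + kr 2,939.2937… = kr 107,979.39

kr 107,979.39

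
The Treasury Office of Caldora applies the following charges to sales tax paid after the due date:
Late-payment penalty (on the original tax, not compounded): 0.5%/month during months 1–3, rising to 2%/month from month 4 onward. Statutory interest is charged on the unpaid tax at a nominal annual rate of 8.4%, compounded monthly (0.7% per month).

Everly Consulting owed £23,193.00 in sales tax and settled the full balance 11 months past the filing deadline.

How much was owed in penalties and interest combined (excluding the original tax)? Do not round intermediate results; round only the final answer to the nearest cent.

Penalty, months 1–3: 3 × 0.5% × £23,193.00 = £347.90…
Penalty, months 4–11: 8 × 2% × £23,193.00 = £3,710.88
Interest: £23,193.00 × ((1 + 0.007)^11 − 1) = £23,193.00 × 0.0797524… = £1,849.6973…
Penalties + interest = £4,058.7750 + £1,849.6973… = £5,908.47

£5,908.47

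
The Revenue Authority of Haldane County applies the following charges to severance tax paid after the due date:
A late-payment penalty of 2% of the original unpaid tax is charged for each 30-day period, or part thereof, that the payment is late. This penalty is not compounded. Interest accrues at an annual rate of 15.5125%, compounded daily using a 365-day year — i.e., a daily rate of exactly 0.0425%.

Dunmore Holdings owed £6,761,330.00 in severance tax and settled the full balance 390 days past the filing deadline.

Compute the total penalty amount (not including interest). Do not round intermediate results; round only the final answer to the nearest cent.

£1,757,945.80

Penalty periods: ⌈390/30⌉ = 13; penalty = 13 × 2% × £6,761,330.00 = £1,757,945.80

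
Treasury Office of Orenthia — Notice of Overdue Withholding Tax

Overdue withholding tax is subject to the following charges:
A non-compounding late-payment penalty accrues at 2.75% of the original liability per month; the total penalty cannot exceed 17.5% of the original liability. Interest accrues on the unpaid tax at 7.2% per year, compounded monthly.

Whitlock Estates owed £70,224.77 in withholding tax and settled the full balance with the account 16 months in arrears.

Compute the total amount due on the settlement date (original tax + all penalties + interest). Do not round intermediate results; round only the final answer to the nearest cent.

Penalty (uncapped): 16 × 2.75% × £70,224.77 = £30,898.90…; cap = 17.5% × £70,224.77 = £12,289.33… → penalty = £12,289.33…
Interest (7.2%/yr ÷ 12 = 0.6%/month): £70,224.77 × ((1 + 0.006)^16 − 1) = £7,053.6114…
Total = £70,224.77 + £12,289.3348… + £7,053.6114… = £89,567.72

£89,567.72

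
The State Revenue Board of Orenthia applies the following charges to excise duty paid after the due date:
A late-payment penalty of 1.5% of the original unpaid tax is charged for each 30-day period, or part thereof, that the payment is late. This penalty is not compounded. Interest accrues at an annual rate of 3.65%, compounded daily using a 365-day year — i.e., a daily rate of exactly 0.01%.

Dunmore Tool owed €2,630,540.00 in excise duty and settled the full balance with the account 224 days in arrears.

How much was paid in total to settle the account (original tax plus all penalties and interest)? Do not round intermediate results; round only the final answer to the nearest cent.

Penalty periods: ⌈224/30⌉ = 8; penalty = 8 × 1.5% × €2,630,540.00 = €315,664.80
Interest: €2,630,540.00 × ((1 + 0.0001)^224 − 1) = €2,630,540.00 × 0.02265162… = €59,585.9885…
Total = €2,630,540.00 + €315,664.8000 + €59,585.9885… = €3,005,790.79

€3,005,790.79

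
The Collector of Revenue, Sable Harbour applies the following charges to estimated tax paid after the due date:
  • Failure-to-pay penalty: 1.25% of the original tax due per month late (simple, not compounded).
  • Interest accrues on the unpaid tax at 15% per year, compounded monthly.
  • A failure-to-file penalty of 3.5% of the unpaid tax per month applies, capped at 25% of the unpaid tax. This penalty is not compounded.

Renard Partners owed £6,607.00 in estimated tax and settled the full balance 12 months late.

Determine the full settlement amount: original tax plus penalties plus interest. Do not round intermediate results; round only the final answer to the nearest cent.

£10,311.91

Failure-to-file: 12 × 3.5% × £6,607.00 = £2,774.94, capped at 25% × £6,607.00 = £1,651.75
Failure-to-pay penalty: 12 × 1.25% × £6,607.00 = £991.05
Interest (15%/yr ÷ 12 = 1.25%/month): £6,607.00 × ((1 + 0.0125)^12 − 1) = £1,062.1051…
Total = £6,607.00 + £2,642.8000 + £1,062.1051… = £10,311.91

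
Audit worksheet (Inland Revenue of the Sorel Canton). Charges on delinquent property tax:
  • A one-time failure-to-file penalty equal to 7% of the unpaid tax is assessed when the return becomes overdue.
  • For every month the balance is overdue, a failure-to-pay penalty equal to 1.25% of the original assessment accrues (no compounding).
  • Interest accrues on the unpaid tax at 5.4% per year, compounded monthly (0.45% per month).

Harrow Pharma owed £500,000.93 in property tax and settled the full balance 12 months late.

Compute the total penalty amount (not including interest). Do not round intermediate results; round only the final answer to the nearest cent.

Failure-to-file penalty: 7% × £500,000.93 = £35,000.07…
Failure-to-pay penalty: 12 × 1.25% × £500,000.93 = £75,000.14…
Total penalty = £35,000.07… + £75,000.14… = £110,000.20

£110,000.20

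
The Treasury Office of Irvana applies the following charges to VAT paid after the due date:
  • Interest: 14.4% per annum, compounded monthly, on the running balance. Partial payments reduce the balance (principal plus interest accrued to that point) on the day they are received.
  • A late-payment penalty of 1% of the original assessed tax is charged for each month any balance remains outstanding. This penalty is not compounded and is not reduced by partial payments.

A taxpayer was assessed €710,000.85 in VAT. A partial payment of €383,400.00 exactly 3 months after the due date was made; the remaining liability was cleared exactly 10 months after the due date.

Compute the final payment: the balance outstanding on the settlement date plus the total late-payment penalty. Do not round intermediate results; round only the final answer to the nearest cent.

€454,163.74

Monthly rate = 14.4% ÷ 12 = 1.2%
Balance at month 3: €710,000.8500 × (1 + 0.012)^3 = €735,868.8278…
After €383,400.00 payment: €735,868.8278… − €383,400.00 = €352,468.8278…
Balance at month 10: €352,468.8278… × (1 + 0.012)^7 = €383,163.6501…
Penalty: 10 × 1% × €710,000.85 = €71,000.09…
Final settlement = outstanding balance + penalty = €383,163.6501… + €71,000.09… = €454,163.74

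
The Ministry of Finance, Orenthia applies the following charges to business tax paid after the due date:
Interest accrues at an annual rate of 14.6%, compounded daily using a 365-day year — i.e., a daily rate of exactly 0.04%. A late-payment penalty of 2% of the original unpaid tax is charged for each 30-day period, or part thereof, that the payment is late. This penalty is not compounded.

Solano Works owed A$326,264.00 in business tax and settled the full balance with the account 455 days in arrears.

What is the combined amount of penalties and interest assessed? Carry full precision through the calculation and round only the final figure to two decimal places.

Penalty periods: ⌈455/30⌉ = 16; penalty = 16 × 2% × A$326,264.00 = A$104,404.48
Interest: A$326,264.00 × ((1 + 0.0004)^455 − 1) = A$326,264.00 × 0.19957054… = A$65,112.6828…
Penalties + interest = A$104,404.4800 + A$65,112.6828… = A$169,517.16

A$169,517.16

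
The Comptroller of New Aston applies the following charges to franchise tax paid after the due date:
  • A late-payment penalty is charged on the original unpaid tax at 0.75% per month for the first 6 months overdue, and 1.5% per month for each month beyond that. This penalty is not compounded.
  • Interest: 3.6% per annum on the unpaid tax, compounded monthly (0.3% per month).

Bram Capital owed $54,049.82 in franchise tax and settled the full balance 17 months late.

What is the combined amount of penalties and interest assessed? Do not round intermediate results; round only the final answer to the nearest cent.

$14,174.16

Penalty, months 1–6: 6 × 0.75% × $54,049.82 = $2,432.24…
Penalty, months 7–17: 11 × 1.5% × $54,049.82 = $8,918.22…
Interest: $54,049.82 × ((1 + 0.003)^17 − 1) = $54,049.82 × 0.0522426… = $2,823.7007…
Penalties + interest = $11,350.4622 + $2,823.7007… = $14,174.16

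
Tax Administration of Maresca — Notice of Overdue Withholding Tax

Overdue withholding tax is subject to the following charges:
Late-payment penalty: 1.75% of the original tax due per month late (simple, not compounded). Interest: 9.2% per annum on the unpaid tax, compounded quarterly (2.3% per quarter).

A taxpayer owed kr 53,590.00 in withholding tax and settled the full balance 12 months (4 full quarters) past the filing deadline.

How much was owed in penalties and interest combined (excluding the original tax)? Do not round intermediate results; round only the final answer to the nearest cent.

Late-payment penalty = 1.75% × kr 53,590.00 × 12 mo = kr 11,253.90
Interest: kr 53,590.00 × ((1 + 0.023)^4 − 1) = kr 53,590.00 × 0.0952229… = kr 5,102.9978…
Penalties + interest = kr 11,253.9000 + kr 5,102.9978… = kr 16,356.90

kr 16,356.90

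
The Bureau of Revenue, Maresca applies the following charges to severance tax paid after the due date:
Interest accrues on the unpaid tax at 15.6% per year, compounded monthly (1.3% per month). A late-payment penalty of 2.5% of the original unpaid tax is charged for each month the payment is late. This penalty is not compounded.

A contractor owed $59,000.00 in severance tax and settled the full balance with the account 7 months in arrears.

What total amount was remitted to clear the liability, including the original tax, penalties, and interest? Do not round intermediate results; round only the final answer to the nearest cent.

$74,907.99

Late-payment penalty = 2.5% × $59,000.00 × 7 mo = $10,325.00
Interest: $59,000.00 × ((1 + 0.013)^7 − 1) = $59,000.00 × 0.0946269… = $5,582.9872…
Total = $59,000.00 + $10,325.0000 + $5,582.9872… = $74,907.99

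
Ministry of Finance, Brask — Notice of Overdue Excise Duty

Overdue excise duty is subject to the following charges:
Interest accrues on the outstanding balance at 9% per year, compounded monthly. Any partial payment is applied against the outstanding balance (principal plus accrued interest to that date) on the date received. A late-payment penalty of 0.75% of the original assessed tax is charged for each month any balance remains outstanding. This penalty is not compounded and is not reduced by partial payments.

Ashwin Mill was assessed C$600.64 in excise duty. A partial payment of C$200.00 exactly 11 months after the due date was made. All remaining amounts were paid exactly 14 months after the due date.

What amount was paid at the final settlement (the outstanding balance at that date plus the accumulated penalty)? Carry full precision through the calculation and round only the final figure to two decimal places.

C$525.41

Monthly rate = 9% ÷ 12 = 0.75%
Balance at month 11: C$600.6400 × (1 + 0.0075)^11 = C$652.0935…
After C$200.00 payment: C$652.0935… − C$200.00 = C$452.0935…
Balance at month 14: C$452.0935… × (1 + 0.0075)^3 = C$462.3421…
Penalty: 14 × 0.75% × C$600.64 = C$63.07…
Final settlement = outstanding balance + penalty = C$462.3421… + C$63.07… = C$525.41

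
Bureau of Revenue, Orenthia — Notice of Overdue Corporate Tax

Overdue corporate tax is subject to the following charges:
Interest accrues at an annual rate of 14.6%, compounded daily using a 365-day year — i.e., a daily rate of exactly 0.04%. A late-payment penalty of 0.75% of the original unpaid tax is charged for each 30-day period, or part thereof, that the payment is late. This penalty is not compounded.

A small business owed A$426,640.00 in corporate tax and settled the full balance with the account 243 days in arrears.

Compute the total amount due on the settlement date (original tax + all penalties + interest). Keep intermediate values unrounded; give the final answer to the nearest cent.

Penalty periods: ⌈243/30⌉ = 9; penalty = 9 × 0.75% × A$426,640.00 = A$28,798.20
Interest: A$426,640.00 × ((1 + 0.0004)^243 − 1) = A$426,640.00 × 0.10205935… = A$43,542.6007…
Total = A$426,640.00 + A$28,798.2000 + A$43,542.6007… = A$498,980.80

A$498,980.80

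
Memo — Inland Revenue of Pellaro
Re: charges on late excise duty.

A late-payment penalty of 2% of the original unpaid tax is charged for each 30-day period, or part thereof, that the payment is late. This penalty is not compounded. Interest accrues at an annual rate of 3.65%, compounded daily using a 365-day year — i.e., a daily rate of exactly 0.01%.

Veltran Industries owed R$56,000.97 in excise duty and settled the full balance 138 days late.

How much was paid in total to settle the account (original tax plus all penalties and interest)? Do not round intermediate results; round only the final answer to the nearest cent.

Penalty periods: ⌈138/30⌉ = 5; penalty = 5 × 2% × R$56,000.97 = R$5,600.10…
Interest: R$56,000.97 × ((1 + 0.0001)^138 − 1) = R$56,000.97 × 0.01389496… = R$778.1312…
Total = R$56,000.97 + R$5,600.0970 + R$778.1312… = R$62,379.20

R$62,379.20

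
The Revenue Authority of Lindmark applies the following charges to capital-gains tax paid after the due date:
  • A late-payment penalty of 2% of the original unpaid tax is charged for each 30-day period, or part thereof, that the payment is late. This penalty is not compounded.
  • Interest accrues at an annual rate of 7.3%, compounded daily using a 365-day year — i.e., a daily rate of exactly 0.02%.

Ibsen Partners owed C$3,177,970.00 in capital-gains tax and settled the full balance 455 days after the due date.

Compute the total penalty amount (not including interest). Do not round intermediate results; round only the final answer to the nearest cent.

Penalty periods: ⌈455/30⌉ = 16; penalty = 16 × 2% × C$3,177,970.00 = C$1,016,950.40

C$1,016,950.40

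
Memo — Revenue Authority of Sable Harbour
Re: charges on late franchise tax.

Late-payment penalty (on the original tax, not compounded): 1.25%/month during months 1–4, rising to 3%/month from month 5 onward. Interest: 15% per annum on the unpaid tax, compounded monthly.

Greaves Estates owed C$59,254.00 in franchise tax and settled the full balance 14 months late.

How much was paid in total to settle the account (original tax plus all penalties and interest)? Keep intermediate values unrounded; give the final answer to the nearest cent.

C$91,248.48

Penalty, months 1–4: 4 × 1.25% × C$59,254.00 = C$2,962.70
Penalty, months 5–14: 10 × 3% × C$59,254.00 = C$17,776.20
Interest (15%/yr ÷ 12 = 1.25%/month): C$59,254.00 × ((1 + 0.0125)^14 − 1) = C$11,255.5787…
Total = C$59,254.00 + C$20,738.9000 + C$11,255.5787… = C$91,248.48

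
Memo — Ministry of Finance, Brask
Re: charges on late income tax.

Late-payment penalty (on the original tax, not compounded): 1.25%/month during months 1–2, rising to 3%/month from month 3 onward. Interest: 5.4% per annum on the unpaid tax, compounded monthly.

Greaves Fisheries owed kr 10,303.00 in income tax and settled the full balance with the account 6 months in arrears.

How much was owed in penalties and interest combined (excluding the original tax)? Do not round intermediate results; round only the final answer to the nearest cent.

Penalty, months 1–2: 2 × 1.25% × kr 10,303.00 = kr 257.58…
Penalty, months 3–6: 4 × 3% × kr 10,303.00 = kr 1,236.36
Interest (5.4%/yr ÷ 12 = 0.45%/month): kr 10,303.00 × ((1 + 0.0045)^6 − 1) = kr 281.3294…
Penalties + interest = kr 1,493.9350 + kr 281.3294… = kr 1,775.26

kr 1,775.26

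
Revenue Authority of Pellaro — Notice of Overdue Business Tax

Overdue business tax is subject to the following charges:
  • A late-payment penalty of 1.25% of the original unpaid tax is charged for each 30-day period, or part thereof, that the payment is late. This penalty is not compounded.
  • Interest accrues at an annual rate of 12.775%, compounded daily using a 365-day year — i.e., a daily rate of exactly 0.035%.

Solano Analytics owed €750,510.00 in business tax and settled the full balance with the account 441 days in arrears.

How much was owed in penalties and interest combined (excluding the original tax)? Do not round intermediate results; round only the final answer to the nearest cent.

€265,956.52

Penalty periods: ⌈441/30⌉ = 15; penalty = 15 × 1.25% × €750,510.00 = €140,720.63…
Interest: €750,510.00 × ((1 + 0.00035)^441 − 1) = €750,510.00 × 0.16686772… = €125,235.8913…
Penalties + interest = €140,720.6250 + €125,235.8913… = €265,956.52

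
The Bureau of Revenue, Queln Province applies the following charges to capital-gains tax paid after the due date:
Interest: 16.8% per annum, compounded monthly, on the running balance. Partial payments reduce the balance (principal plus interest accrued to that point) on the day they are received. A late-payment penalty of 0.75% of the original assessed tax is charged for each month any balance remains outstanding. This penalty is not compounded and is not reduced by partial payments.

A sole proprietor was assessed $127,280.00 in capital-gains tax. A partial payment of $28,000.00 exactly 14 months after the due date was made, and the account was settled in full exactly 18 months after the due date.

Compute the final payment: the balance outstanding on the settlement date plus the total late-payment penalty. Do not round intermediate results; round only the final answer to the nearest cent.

Monthly rate = 16.8% ÷ 12 = 1.4%
Balance at month 14: $127,280.0000 × (1 + 0.014)^14 = $154,629.2098…
After $28,000.00 payment: $154,629.2098… − $28,000.00 = $126,629.2098…
Balance at month 18: $126,629.2098… × (1 + 0.014)^4 = $133,870.7563…
Penalty: 18 × 0.75% × $127,280.00 = $17,182.80
Final settlement = outstanding balance + penalty = $133,870.7563… + $17,182.80 = $151,053.56

$151,053.56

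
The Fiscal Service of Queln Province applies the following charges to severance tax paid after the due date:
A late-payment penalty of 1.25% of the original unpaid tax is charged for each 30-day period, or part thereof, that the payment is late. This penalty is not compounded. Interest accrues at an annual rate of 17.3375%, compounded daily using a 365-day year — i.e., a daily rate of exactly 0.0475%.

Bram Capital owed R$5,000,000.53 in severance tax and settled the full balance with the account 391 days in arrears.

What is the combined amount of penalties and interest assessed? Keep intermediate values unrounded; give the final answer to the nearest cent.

R$1,895,190.18

Penalty periods: ⌈391/30⌉ = 14; penalty = 14 × 1.25% × R$5,000,000.53 = R$875,000.09…
Interest: R$5,000,000.53 × ((1 + 0.000475)^391 − 1) = R$5,000,000.53 × 0.20403800… = R$1,020,190.0866…
Penalties + interest = R$875,000.0928… + R$1,020,190.0866… = R$1,895,190.18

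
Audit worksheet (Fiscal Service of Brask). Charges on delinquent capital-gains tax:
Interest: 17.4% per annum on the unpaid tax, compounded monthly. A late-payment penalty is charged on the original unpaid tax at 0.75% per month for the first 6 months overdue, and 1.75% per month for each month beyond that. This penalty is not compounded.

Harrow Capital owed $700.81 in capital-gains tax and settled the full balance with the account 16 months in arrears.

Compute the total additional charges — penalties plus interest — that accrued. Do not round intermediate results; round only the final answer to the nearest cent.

Penalty, months 1–6: 6 × 0.75% × $700.81 = $31.54…
Penalty, months 7–16: 10 × 1.75% × $700.81 = $122.64…
Interest (17.4%/yr ÷ 12 = 1.45%/month): $700.81 × ((1 + 0.0145)^16 − 1) = $181.5242…
Penalties + interest = $154.1782 + $181.5242… = $335.70

$335.70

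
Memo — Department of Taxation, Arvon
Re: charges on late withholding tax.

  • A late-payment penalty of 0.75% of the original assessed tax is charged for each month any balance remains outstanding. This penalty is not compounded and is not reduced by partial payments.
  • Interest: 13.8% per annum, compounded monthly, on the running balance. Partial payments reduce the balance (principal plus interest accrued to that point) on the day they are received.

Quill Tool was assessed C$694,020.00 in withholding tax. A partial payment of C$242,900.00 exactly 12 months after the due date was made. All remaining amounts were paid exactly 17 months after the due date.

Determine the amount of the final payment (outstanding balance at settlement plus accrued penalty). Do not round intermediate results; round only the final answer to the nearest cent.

Monthly rate = 13.8% ÷ 12 = 1.15%
Balance at month 12: C$694,020.0000 × (1 + 0.0115)^12 = C$796,090.8480…
After C$242,900.00 payment: C$796,090.8480… − C$242,900.00 = C$553,190.8480…
Balance at month 17: C$553,190.8480… × (1 + 0.0115)^5 = C$585,739.3785…
Penalty: 17 × 0.75% × C$694,020.00 = C$88,487.55
Final settlement = outstanding balance + penalty = C$585,739.3785… + C$88,487.55 = C$674,226.93

C$674,226.93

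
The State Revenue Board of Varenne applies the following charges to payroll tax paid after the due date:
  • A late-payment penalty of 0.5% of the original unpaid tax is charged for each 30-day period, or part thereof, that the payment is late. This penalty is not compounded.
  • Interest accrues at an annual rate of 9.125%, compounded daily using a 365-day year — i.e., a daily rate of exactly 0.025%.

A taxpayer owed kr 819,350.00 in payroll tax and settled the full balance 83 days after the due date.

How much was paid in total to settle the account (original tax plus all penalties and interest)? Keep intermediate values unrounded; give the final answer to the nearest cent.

kr 848,817.21

Penalty periods: ⌈83/30⌉ = 3; penalty = 3 × 0.5% × kr 819,350.00 = kr 12,290.25
Interest: kr 819,350.00 × ((1 + 0.00025)^83 − 1) = kr 819,350.00 × 0.02096413… = kr 17,176.9602…
Total = kr 819,350.00 + kr 12,290.2500 + kr 17,176.9602… = kr 848,817.21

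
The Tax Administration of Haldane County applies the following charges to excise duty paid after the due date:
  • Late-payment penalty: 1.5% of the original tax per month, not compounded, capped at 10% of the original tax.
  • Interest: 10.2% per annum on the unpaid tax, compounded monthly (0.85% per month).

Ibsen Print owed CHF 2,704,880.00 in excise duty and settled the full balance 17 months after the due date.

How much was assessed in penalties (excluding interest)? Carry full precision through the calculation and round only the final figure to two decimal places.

Penalty (uncapped): 17 × 1.5% × CHF 2,704,880.00 = CHF 689,744.40; cap = 10% × CHF 2,704,880.00 = CHF 270,488.00 → penalty = CHF 270,488.00

CHF 270,488.00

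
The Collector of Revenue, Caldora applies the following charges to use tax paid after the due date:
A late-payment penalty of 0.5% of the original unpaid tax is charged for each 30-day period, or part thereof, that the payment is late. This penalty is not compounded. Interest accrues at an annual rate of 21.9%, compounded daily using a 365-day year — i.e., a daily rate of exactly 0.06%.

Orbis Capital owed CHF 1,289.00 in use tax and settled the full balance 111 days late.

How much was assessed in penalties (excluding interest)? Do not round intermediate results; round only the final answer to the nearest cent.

Penalty periods: ⌈111/30⌉ = 4; penalty = 4 × 0.5% × CHF 1,289.00 = CHF 25.78

CHF 25.78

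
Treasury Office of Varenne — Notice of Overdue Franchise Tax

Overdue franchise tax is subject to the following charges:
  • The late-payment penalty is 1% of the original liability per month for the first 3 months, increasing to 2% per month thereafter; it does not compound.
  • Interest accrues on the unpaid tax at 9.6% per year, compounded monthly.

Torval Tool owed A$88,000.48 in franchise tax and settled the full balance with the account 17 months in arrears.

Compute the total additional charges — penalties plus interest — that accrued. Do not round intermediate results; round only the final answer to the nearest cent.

A$40,045.68

Penalty, months 1–3: 3 × 1% × A$88,000.48 = A$2,640.01…
Penalty, months 4–17: 14 × 2% × A$88,000.48 = A$24,640.13…
Interest (9.6%/yr ÷ 12 = 0.8%/month): A$88,000.48 × ((1 + 0.008)^17 − 1) = A$12,765.5357…
Penalties + interest = A$27,280.1488 + A$12,765.5357… = A$40,045.68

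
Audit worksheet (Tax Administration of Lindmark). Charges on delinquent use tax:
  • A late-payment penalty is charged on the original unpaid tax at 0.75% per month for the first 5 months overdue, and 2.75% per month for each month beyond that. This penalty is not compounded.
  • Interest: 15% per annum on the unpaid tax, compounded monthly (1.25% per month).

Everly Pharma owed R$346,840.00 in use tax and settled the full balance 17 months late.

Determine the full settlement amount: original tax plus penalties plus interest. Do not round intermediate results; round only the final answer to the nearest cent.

R$555,859.02

Penalty, months 1–5: 5 × 0.75% × R$346,840.00 = R$13,006.50
Penalty, months 6–17: 12 × 2.75% × R$346,840.00 = R$114,457.20
Interest: R$346,840.00 × ((1 + 0.0125)^17 − 1) = R$346,840.00 × 0.2351382… = R$81,555.3219…
Total = R$346,840.00 + R$127,463.7000 + R$81,555.3219… = R$555,859.02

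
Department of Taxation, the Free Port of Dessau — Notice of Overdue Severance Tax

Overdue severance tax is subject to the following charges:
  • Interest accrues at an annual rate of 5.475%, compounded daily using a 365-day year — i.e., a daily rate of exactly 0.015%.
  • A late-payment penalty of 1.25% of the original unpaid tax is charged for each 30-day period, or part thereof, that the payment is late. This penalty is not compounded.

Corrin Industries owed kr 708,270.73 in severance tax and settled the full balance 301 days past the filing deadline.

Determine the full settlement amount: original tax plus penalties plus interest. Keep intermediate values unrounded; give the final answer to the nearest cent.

Penalty periods: ⌈301/30⌉ = 11; penalty = 11 × 1.25% × kr 708,270.73 = kr 97,387.23…
Interest: kr 708,270.73 × ((1 + 0.00015)^301 − 1) = kr 708,270.73 × 0.04618123… = kr 32,708.8160…
Total = kr 708,270.73 + kr 97,387.2254… + kr 32,708.8160… = kr 838,366.77

kr 838,366.77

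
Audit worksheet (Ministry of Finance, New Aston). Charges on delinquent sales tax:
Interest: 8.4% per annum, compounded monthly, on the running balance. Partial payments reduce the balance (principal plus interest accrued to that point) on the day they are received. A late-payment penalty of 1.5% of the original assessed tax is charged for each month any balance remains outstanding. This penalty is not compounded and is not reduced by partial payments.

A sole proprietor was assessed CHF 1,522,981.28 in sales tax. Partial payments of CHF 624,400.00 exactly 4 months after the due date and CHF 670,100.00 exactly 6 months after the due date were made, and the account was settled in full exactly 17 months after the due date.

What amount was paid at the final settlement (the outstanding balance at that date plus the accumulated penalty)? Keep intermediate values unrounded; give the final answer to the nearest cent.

CHF 695,878.23

Monthly rate = 8.4% ÷ 12 = 0.7%
Balance at month 4: CHF 1,522,981.2800 × (1 + 0.007)^4 = CHF 1,566,074.6055…
After CHF 624,400.00 payment: CHF 1,566,074.6055… − CHF 624,400.00 = CHF 941,674.6055…
Balance at month 6: CHF 941,674.6055… × (1 + 0.007)^2 = CHF 954,904.1921…
After CHF 670,100.00 payment: CHF 954,904.1921… − CHF 670,100.00 = CHF 284,804.1921…
Balance at month 17: CHF 284,804.1921… × (1 + 0.007)^11 = CHF 307,518.0085…
Penalty: 17 × 1.5% × CHF 1,522,981.28 = CHF 388,360.23…
Final settlement = outstanding balance + penalty = CHF 307,518.0085… + CHF 388,360.23… = CHF 695,878.23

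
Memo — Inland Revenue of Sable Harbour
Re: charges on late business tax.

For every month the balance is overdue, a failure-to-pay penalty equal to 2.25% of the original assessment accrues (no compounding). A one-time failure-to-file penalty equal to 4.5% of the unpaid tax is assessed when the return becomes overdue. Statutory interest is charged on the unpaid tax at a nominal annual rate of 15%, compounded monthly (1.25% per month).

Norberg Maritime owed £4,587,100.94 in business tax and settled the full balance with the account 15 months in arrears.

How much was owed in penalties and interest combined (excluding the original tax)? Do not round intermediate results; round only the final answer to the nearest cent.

Failure-to-file penalty: 4.5% × £4,587,100.94 = £206,419.54…
Failure-to-pay penalty = 2.25% × £4,587,100.94 × 15 mo = £1,548,146.57…
Interest: £4,587,100.94 × ((1 + 0.0125)^15 − 1) = £4,587,100.94 × 0.2048292… = £939,572.1375…
Penalties + interest = £1,754,566.1096… + £939,572.1375… = £2,694,138.25

£2,694,138.25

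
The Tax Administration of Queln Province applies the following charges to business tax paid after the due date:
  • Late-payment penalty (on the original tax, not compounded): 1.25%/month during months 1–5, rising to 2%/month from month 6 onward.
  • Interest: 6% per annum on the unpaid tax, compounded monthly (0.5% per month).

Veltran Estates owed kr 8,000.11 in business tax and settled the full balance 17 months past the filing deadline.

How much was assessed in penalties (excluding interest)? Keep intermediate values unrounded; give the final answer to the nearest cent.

kr 2,420.03

Penalty, months 1–5: 5 × 1.25% × kr 8,000.11 = kr 500.01…
Penalty, months 6–17: 12 × 2% × kr 8,000.11 = kr 1,920.03…
Total penalty = kr 500.01… + kr 1,920.03… = kr 2,420.03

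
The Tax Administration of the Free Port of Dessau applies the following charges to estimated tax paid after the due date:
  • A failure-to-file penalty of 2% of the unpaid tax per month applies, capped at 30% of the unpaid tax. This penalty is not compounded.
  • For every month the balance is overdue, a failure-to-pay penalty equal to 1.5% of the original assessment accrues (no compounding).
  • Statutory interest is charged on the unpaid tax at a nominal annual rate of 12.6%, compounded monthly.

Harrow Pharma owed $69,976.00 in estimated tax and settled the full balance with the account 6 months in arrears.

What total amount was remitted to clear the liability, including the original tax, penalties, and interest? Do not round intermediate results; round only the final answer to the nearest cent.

$89,196.80

Failure-to-file: 6 × 2% × $69,976.00 = $8,397.12 (under the 30% cap)
Failure-to-pay penalty: 6 × 1.5% × $69,976.00 = $6,297.84
Interest (12.6%/yr ÷ 12 = 1.05%/month): $69,976.00 × ((1 + 0.0105)^6 − 1) = $4,525.8437…
Total = $69,976.00 + $14,694.9600 + $4,525.8437… = $89,196.80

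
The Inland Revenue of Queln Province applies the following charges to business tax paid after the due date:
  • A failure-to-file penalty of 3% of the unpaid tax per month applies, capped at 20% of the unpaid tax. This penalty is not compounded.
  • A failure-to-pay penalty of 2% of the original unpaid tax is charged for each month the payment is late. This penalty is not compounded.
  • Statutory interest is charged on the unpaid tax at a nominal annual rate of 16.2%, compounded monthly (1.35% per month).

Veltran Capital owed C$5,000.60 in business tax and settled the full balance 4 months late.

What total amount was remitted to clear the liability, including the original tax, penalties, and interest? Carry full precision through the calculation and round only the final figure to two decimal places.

Failure-to-file: 4 × 3% × C$5,000.60 = C$600.07… (under the 20% cap)
Failure-to-pay penalty: 4 × 2% × C$5,000.60 = C$400.05…
Interest: C$5,000.60 × ((1 + 0.0135)^4 − 1) = C$5,000.60 × 0.0551034… = C$275.5499…
Total = C$5,000.60 + C$1,000.1200 + C$275.5499… = C$6,276.27

C$6,276.27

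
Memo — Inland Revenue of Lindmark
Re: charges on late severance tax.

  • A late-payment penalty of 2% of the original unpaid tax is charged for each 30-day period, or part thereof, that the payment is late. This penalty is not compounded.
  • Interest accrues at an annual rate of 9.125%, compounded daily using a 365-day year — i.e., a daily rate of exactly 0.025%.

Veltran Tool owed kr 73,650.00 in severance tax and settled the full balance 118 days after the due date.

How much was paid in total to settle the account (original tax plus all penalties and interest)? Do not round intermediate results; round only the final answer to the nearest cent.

Penalty periods: ⌈118/30⌉ = 4; penalty = 4 × 2% × kr 73,650.00 = kr 5,892.00
Interest: kr 73,650.00 × ((1 + 0.00025)^118 − 1) = kr 73,650.00 × 0.02993564… = kr 2,204.7598…
Total = kr 73,650.00 + kr 5,892.0000 + kr 2,204.7598… = kr 81,746.76

kr 81,746.76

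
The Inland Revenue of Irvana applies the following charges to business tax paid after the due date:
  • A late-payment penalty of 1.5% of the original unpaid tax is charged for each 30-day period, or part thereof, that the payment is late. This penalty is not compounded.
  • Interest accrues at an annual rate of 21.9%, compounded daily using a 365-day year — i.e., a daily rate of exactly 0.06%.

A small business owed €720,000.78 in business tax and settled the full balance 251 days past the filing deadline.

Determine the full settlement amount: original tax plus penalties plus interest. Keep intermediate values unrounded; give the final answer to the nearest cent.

Penalty periods: ⌈251/30⌉ = 9; penalty = 9 × 1.5% × €720,000.78 = €97,200.11…
Interest: €720,000.78 × ((1 + 0.0006)^251 − 1) = €720,000.78 × 0.16247905… = €116,985.0438…
Total = €720,000.78 + €97,200.1053 + €116,985.0438… = €934,185.93

€934,185.93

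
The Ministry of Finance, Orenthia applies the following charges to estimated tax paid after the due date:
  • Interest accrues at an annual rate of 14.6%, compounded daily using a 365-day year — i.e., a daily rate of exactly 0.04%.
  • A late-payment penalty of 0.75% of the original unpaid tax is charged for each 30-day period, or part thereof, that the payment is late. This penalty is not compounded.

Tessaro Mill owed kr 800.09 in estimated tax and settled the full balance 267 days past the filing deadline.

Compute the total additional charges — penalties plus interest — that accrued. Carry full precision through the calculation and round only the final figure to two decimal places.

kr 144.17

Penalty periods: ⌈267/30⌉ = 9; penalty = 9 × 0.75% × kr 800.09 = kr 54.01…
Interest: kr 800.09 × ((1 + 0.0004)^267 − 1) = kr 800.09 × 0.11268793… = kr 90.1605…
Penalties + interest = kr 54.0061… + kr 90.1605… = kr 144.17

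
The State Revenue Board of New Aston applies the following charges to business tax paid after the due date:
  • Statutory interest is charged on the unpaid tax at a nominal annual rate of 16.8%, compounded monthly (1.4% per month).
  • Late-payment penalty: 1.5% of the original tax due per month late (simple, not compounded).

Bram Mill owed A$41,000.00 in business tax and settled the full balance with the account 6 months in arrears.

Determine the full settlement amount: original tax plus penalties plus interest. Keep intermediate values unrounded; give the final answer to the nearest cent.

A$48,256.81

Late-payment penalty: 6 × 1.5% × A$41,000.00 = A$3,690.00
Interest: A$41,000.00 × ((1 + 0.014)^6 − 1) = A$41,000.00 × 0.0869955… = A$3,566.8138…
Total = A$41,000.00 + A$3,690.0000 + A$3,566.8138… = A$48,256.81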